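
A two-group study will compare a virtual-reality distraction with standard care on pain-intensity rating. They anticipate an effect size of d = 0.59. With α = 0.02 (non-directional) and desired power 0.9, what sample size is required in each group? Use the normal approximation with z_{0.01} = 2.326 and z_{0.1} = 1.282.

For two independent groups with equal n: n = 2·((z_{α/2} + z_β) / d)².
z_{α/2} + z_β = 2.326 + 1.282 = 3.608.
n = 2 × (3.608 / 0.59)² = 2 × 6.115² = 2 × 37.40 = 74.8.
Round up to the next whole participant.

n = 75 per group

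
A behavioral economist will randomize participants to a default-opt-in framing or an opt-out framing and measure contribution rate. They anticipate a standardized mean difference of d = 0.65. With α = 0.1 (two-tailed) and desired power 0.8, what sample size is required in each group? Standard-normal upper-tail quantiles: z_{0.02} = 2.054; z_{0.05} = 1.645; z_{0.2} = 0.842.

n = 30 per group

For two independent groups with equal n: n = 2·((z_{α/2} + z_β) / d)².
z_{α/2} + z_β = 1.645 + 0.842 = 2.487.
n = 2 × (2.487 / 0.65)² = 2 × 3.826² = 2 × 14.64 = 29.3.
Round up to the next whole participant.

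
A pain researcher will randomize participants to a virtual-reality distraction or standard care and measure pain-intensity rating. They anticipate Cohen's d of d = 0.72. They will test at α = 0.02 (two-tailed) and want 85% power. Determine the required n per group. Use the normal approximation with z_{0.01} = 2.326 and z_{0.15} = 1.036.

n = 44 per group

For two independent groups with equal n: n = 2·((z_{α/2} + z_β) / d)².
z_{α/2} + z_β = 2.326 + 1.036 = 3.362.
n = 2 × (3.362 / 0.72)² = 2 × 4.669² = 2 × 21.80 = 43.6.
Round up to the next whole participant.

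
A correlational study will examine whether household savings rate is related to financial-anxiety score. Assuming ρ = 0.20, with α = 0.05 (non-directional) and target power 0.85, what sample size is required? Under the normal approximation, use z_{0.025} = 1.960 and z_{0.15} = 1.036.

Fisher's z: C = ½·ln((1+r)/(1−r)) = ½·ln(1.5000) = 0.2027.
n = ((z_{α/2} + z_β)/C)² + 3.
(1.960 + 1.036) / 0.2027 = 2.996 / 0.2027 = 14.780.
n = 14.780² + 3 = 218.46 + 3 = 221.5.
Round up.

n = 222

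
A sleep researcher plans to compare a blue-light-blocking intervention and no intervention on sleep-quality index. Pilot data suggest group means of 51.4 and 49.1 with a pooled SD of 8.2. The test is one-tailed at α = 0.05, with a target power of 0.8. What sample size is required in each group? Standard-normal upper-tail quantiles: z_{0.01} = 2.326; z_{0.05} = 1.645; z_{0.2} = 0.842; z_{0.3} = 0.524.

Cohen's d = |M₁ − M₂| / SD_pooled = |51.4 − 49.1| / 8.2 = 2.3 / 8.2 = 0.280.
For two independent groups with equal n: n = 2·((z_{α} + z_β) / d)².
z_{α} + z_β = 1.645 + 0.842 = 2.487.
n = 2 × (2.487 / 0.280)² = 2 × 8.882² = 2 × 78.89 = 157.8.
Round up to the next whole participant.

n = 158 per group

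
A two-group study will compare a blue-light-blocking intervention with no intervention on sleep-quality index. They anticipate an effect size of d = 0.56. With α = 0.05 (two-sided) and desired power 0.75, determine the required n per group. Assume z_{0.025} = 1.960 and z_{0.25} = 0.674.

For two independent groups with equal n: n = 2·((z_{α/2} + z_β) / d)².
z_{α/2} + z_β = 1.960 + 0.674 = 2.634.
n = 2 × (2.634 / 0.56)² = 2 × 4.704² = 2 × 22.12 = 44.2.
Round up to the next whole participant.

n = 45 per group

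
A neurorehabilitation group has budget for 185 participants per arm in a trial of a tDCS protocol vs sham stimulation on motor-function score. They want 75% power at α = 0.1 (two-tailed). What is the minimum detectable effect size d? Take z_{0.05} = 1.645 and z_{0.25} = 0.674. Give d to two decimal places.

d_min ≈ 0.24

For two independent groups of n = 185 each: d_min = (z_{α/2} + z_β)·√(2/n).
z-sum = 1.645 + 0.674 = 2.319.
d_min = 2.319 × √(2/185) = 2.319 × 0.1040 = 0.241.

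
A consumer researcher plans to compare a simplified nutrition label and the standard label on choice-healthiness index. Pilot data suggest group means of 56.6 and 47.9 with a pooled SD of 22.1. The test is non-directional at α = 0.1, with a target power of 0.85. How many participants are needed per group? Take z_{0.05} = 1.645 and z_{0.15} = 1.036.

n = 93 per group

Cohen's d = |M₁ − M₂| / SD_pooled = |56.6 − 47.9| / 22.1 = 8.7 / 22.1 = 0.394.
For two independent groups with equal n: n = 2·((z_{α/2} + z_β) / d)².
z_{α/2} + z_β = 1.645 + 1.036 = 2.681.
n = 2 × (2.681 / 0.394)² = 2 × 6.805² = 2 × 46.30 = 92.6.
Round up to the next whole participant.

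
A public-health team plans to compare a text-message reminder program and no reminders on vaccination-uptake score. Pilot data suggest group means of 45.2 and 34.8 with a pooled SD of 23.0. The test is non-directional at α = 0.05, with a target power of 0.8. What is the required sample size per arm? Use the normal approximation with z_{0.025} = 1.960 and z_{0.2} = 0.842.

n = 77 per group

Cohen's d = |M₁ − M₂| / SD_pooled = |45.2 − 34.8| / 23.0 = 10.4 / 23.0 = 0.452.
For two independent groups with equal n: n = 2·((z_{α/2} + z_β) / d)².
z_{α/2} + z_β = 1.960 + 0.842 = 2.802.
n = 2 × (2.802 / 0.452)² = 2 × 6.199² = 2 × 38.43 = 76.9.
Round up to the next whole participant.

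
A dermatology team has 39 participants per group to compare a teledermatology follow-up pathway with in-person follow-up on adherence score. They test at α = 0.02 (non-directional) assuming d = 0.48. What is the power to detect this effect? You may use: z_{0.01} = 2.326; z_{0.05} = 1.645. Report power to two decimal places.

power ≈ 0.42

For two equal groups, power = Φ(d·√(n/2) − z_{α/2}).
d·√(n/2) = 0.48 × √(39/2) = 0.48 × 4.416 = 2.120.
z_β = 2.120 − 2.326 = -0.206.
Power = Φ(-0.206) = 0.418.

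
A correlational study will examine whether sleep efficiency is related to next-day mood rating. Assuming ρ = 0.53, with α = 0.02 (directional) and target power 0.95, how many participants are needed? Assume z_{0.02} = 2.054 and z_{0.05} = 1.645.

n = 43

Fisher's z: C = ½·ln((1+r)/(1−r)) = ½·ln(3.2553) = 0.5901.
n = ((z_{α} + z_β)/C)² + 3.
(2.054 + 1.645) / 0.5901 = 3.699 / 0.5901 = 6.268.
n = 6.268² + 3 = 39.29 + 3 = 42.3.
Round up.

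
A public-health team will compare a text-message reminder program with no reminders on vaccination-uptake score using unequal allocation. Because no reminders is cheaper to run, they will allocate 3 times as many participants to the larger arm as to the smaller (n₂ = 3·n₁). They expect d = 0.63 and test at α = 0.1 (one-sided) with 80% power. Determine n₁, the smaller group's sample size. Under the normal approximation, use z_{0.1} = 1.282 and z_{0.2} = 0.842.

With allocation ratio k = n₂/n₁ = 3, Var(x̄₁−x̄₂) = σ²(1/n₁ + 1/(k·n₁)) = σ²·(k+1)/(k·n₁).
So n₁ = (1 + 1/k)·((z_{α} + z_β)/d)² = 1.333 × (2.124/0.63)².
n₁ = 1.333 × 11.37 = 15.2.
Round up: n₁ = 16, giving n₂ = 3 × 16 = 48.

n₁ = 16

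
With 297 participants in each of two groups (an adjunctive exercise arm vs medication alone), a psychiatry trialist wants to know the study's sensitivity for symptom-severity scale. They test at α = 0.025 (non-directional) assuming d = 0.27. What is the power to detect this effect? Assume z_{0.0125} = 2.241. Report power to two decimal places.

power ≈ 0.85

For two equal groups, power = Φ(d·√(n/2) − z_{α/2}).
d·√(n/2) = 0.27 × √(297/2) = 0.27 × 12.186 = 3.290.
z_β = 3.290 − 2.241 = 1.049.
Power = Φ(1.049) = 0.853.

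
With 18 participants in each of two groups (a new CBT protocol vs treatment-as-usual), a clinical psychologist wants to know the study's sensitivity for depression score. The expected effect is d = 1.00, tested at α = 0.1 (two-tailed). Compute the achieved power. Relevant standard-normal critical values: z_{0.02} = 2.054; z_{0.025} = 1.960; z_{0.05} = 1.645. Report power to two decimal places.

For two equal groups, power = Φ(d·√(n/2) − z_{α/2}).
d·√(n/2) = 1.00 × √(18/2) = 1.00 × 3.000 = 3.000.
z_β = 3.000 − 1.645 = 1.355.
Power = Φ(1.355) = 0.912.

power ≈ 0.91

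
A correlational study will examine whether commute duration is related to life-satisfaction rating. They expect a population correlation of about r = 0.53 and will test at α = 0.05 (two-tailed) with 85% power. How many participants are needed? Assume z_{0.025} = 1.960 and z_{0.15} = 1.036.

n = 29

Fisher's z: C = ½·ln((1+r)/(1−r)) = ½·ln(3.2553) = 0.5901.
n = ((z_{α/2} + z_β)/C)² + 3.
(1.960 + 1.036) / 0.5901 = 2.996 / 0.5901 = 5.077.
n = 5.077² + 3 = 25.78 + 3 = 28.8.
Round up.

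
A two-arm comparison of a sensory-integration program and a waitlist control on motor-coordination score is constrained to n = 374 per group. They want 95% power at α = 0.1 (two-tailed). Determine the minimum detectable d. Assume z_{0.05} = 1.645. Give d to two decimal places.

For two independent groups of n = 374 each: d_min = (z_{α/2} + z_β)·√(2/n).
z-sum = 1.645 + 1.645 = 3.290.
d_min = 3.290 × √(2/374) = 3.290 × 0.0731 = 0.241.

d_min ≈ 0.24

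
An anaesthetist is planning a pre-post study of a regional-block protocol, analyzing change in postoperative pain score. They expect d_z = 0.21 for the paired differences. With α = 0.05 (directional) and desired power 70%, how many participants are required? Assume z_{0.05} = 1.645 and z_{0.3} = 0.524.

For a paired (one-sample on differences) test: n = ((z_{α} + z_β) / d)².
z_{α} + z_β = 1.645 + 0.524 = 2.169.
n = (2.169 / 0.21)² = 10.329² = 106.68.
Round up.

n = 107 pairs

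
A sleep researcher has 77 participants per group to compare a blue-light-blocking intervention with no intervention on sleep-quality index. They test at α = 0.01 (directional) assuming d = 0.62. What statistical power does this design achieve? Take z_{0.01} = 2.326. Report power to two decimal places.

power ≈ 0.94

For two equal groups, power = Φ(d·√(n/2) − z_{α}).
d·√(n/2) = 0.62 × √(77/2) = 0.62 × 6.205 = 3.847.
z_β = 3.847 − 2.326 = 1.521.
Power = Φ(1.521) = 0.936.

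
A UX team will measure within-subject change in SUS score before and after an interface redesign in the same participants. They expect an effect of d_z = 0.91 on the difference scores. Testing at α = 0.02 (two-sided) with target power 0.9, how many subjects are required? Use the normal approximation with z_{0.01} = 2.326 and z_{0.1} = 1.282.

n = 16 pairs

For a paired (one-sample on differences) test: n = ((z_{α/2} + z_β) / d)².
z_{α/2} + z_β = 2.326 + 1.282 = 3.608.
n = (3.608 / 0.91)² = 3.965² = 15.72.
Round up.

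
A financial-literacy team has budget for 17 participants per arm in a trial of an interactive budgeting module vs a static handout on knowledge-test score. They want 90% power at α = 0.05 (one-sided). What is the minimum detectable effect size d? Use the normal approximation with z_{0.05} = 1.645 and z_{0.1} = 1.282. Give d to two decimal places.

For two independent groups of n = 17 each: d_min = (z_{α} + z_β)·√(2/n).
z-sum = 1.645 + 1.282 = 2.927.
d_min = 2.927 × √(2/17) = 2.927 × 0.3430 = 1.004.

d_min ≈ 1.00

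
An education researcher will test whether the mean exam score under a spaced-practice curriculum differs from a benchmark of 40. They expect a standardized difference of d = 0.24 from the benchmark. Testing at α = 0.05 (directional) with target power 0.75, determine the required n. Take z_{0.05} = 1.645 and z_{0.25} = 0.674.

For a one-sample test: n = ((z_{α} + z_β) / d)².
z_{α} + z_β = 1.645 + 0.674 = 2.319.
n = (2.319 / 0.24)² = 9.662² = 93.36.
Round up.

n = 94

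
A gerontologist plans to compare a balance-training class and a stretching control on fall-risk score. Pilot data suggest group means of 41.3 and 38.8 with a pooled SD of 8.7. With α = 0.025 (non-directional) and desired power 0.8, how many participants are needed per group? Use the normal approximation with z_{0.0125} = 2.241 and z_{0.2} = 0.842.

n = 231 per group

Cohen's d = |M₁ − M₂| / SD_pooled = |41.3 − 38.8| / 8.7 = 2.5 / 8.7 = 0.287.
For two independent groups with equal n: n = 2·((z_{α/2} + z_β) / d)².
z_{α/2} + z_β = 2.241 + 0.842 = 3.083.
n = 2 × (3.083 / 0.287)² = 2 × 10.742² = 2 × 115.39 = 230.8.
Round up to the next whole participant.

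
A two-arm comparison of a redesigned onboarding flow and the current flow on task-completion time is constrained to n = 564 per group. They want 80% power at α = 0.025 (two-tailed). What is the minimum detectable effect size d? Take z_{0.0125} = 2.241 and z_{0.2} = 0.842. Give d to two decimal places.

For two independent groups of n = 564 each: d_min = (z_{α/2} + z_β)·√(2/n).
z-sum = 2.241 + 0.842 = 3.083.
d_min = 3.083 × √(2/564) = 3.083 × 0.0595 = 0.184.

d_min ≈ 0.18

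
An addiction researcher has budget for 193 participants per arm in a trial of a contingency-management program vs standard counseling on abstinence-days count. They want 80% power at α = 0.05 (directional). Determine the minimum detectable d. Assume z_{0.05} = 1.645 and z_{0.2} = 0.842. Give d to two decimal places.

For two independent groups of n = 193 each: d_min = (z_{α} + z_β)·√(2/n).
z-sum = 1.645 + 0.842 = 2.487.
d_min = 2.487 × √(2/193) = 2.487 × 0.1018 = 0.253.

d_min ≈ 0.25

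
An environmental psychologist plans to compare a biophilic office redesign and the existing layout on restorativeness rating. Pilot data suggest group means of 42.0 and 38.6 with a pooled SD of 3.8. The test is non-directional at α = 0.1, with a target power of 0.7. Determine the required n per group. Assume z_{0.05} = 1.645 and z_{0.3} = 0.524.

Cohen's d = |M₁ − M₂| / SD_pooled = |42.0 − 38.6| / 3.8 = 3.4 / 3.8 = 0.895.
For two independent groups with equal n: n = 2·((z_{α/2} + z_β) / d)².
z_{α/2} + z_β = 1.645 + 0.524 = 2.169.
n = 2 × (2.169 / 0.895)² = 2 × 2.423² = 2 × 5.87 = 11.7.
Round up to the next whole participant.

n = 12 per group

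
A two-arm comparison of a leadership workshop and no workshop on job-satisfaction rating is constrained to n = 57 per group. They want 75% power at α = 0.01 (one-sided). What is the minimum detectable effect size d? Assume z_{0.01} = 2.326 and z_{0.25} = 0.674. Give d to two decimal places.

d_min ≈ 0.56

For two independent groups of n = 57 each: d_min = (z_{α} + z_β)·√(2/n).
z-sum = 2.326 + 0.674 = 3.000.
d_min = 3.000 × √(2/57) = 3.000 × 0.1873 = 0.562.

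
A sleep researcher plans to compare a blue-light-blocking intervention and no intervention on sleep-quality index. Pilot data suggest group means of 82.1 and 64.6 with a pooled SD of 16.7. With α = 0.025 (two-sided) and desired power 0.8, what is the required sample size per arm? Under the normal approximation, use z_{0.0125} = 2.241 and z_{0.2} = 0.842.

Cohen's d = |M₁ − M₂| / SD_pooled = |82.1 − 64.6| / 16.7 = 17.5 / 16.7 = 1.048.
For two independent groups with equal n: n = 2·((z_{α/2} + z_β) / d)².
z_{α/2} + z_β = 2.241 + 0.842 = 3.083.
n = 2 × (3.083 / 1.048)² = 2 × 2.942² = 2 × 8.65 = 17.3.
Round up to the next whole participant.

n = 18 per group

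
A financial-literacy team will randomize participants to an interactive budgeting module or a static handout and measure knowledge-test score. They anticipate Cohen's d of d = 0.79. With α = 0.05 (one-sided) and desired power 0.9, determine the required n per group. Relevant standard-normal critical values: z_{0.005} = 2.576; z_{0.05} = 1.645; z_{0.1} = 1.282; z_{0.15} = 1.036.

n = 28 per group

For two independent groups with equal n: n = 2·((z_{α} + z_β) / d)².
z_{α} + z_β = 1.645 + 1.282 = 2.927.
n = 2 × (2.927 / 0.79)² = 2 × 3.705² = 2 × 13.73 = 27.5.
Round up to the next whole participant.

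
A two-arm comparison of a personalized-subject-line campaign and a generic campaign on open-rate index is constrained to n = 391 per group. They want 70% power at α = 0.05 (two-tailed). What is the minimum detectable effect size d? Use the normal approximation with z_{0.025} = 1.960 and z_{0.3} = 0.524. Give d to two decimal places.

d_min ≈ 0.18

For two independent groups of n = 391 each: d_min = (z_{α/2} + z_β)·√(2/n).
z-sum = 1.960 + 0.524 = 2.484.
d_min = 2.484 × √(2/391) = 2.484 × 0.0715 = 0.178.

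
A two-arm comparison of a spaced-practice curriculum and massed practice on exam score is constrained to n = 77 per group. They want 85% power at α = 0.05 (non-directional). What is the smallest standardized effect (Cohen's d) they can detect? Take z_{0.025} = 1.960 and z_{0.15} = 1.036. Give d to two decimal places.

For two independent groups of n = 77 each: d_min = (z_{α/2} + z_β)·√(2/n).
z-sum = 1.960 + 1.036 = 2.996.
d_min = 2.996 × √(2/77) = 2.996 × 0.1612 = 0.483.

d_min ≈ 0.48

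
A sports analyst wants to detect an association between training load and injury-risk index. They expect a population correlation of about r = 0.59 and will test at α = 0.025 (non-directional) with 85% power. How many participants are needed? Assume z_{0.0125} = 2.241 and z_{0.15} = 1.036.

Fisher's z: C = ½·ln((1+r)/(1−r)) = ½·ln(3.8780) = 0.6777.
n = ((z_{α/2} + z_β)/C)² + 3.
(2.241 + 1.036) / 0.6777 = 3.277 / 0.6777 = 4.835.
n = 4.835² + 3 = 23.38 + 3 = 26.4.
Round up.

n = 27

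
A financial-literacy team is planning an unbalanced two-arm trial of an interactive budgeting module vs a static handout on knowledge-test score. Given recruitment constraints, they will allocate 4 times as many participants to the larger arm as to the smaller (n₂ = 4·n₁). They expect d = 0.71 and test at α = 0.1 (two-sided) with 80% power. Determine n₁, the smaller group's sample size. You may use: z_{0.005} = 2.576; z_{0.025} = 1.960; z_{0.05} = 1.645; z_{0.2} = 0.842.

n₁ = 16

With allocation ratio k = n₂/n₁ = 4, Var(x̄₁−x̄₂) = σ²(1/n₁ + 1/(k·n₁)) = σ²·(k+1)/(k·n₁).
So n₁ = (1 + 1/k)·((z_{α/2} + z_β)/d)² = 1.250 × (2.487/0.71)².
n₁ = 1.250 × 12.27 = 15.3.
Round up: n₁ = 16, giving n₂ = 4 × 16 = 64.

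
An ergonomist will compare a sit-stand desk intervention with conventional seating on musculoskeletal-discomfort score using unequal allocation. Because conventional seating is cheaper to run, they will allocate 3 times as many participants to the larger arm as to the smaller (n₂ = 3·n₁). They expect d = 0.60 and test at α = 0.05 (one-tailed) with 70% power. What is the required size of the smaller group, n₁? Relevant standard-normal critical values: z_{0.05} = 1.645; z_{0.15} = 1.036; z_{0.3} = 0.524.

n₁ = 18

With allocation ratio k = n₂/n₁ = 3, Var(x̄₁−x̄₂) = σ²(1/n₁ + 1/(k·n₁)) = σ²·(k+1)/(k·n₁).
So n₁ = (1 + 1/k)·((z_{α} + z_β)/d)² = 1.333 × (2.169/0.60)².
n₁ = 1.333 × 13.07 = 17.4.
Round up: n₁ = 18, giving n₂ = 3 × 18 = 54.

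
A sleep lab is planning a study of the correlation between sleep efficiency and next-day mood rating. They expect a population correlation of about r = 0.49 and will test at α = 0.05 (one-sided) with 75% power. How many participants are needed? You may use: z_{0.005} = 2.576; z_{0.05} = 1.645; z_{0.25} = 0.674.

Fisher's z: C = ½·ln((1+r)/(1−r)) = ½·ln(2.9216) = 0.5361.
n = ((z_{α} + z_β)/C)² + 3.
(1.645 + 0.674) / 0.5361 = 2.319 / 0.5361 = 4.326.
n = 4.326² + 3 = 18.71 + 3 = 21.7.
Round up.

n = 22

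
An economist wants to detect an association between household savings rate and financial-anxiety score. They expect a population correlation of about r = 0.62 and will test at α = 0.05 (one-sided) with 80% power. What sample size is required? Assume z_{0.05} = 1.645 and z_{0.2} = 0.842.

Fisher's z: C = ½·ln((1+r)/(1−r)) = ½·ln(4.2632) = 0.7250.
n = ((z_{α} + z_β)/C)² + 3.
(1.645 + 0.842) / 0.7250 = 2.487 / 0.7250 = 3.430.
n = 3.430² + 3 = 11.77 + 3 = 14.8.
Round up.

n = 15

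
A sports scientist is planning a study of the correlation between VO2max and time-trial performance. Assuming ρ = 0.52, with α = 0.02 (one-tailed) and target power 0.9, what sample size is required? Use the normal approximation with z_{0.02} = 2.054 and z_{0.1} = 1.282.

Fisher's z: C = ½·ln((1+r)/(1−r)) = ½·ln(3.1667) = 0.5763.
n = ((z_{α} + z_β)/C)² + 3.
(2.054 + 1.282) / 0.5763 = 3.336 / 0.5763 = 5.789.
n = 5.789² + 3 = 33.51 + 3 = 36.5.
Round up.

n = 37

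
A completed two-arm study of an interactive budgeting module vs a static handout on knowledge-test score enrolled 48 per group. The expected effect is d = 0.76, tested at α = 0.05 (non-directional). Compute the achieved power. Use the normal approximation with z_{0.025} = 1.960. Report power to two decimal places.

power ≈ 0.96

For two equal groups, power = Φ(d·√(n/2) − z_{α/2}).
d·√(n/2) = 0.76 × √(48/2) = 0.76 × 4.899 = 3.723.
z_β = 3.723 − 1.960 = 1.763.
Power = Φ(1.763) = 0.961.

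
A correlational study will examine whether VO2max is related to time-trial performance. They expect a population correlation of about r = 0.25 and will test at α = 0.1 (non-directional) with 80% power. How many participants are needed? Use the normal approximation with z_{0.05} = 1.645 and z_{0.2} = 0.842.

Fisher's z: C = ½·ln((1+r)/(1−r)) = ½·ln(1.6667) = 0.2554.
n = ((z_{α/2} + z_β)/C)² + 3.
(1.645 + 0.842) / 0.2554 = 2.487 / 0.2554 = 9.738.
n = 9.738² + 3 = 94.82 + 3 = 97.8.
Round up.

n = 98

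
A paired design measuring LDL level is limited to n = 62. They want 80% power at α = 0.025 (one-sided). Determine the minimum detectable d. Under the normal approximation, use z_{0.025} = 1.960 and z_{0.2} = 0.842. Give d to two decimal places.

For a single sample (or paired design) of n = 62: d_min = (z_{α} + z_β)/√n.
z-sum = 1.960 + 0.842 = 2.802.
d_min = 2.802 / √62 = 2.802 / 7.874 = 0.356.

d_min ≈ 0.36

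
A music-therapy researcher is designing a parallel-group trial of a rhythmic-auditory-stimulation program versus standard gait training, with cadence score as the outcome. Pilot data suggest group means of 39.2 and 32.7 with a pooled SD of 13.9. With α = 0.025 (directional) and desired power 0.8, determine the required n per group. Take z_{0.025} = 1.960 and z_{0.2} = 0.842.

n = 72 per group

Cohen's d = |M₁ − M₂| / SD_pooled = |39.2 − 32.7| / 13.9 = 6.5 / 13.9 = 0.468.
For two independent groups with equal n: n = 2·((z_{α} + z_β) / d)².
z_{α} + z_β = 1.960 + 0.842 = 2.802.
n = 2 × (2.802 / 0.468)² = 2 × 5.987² = 2 × 35.85 = 71.7.
Round up to the next whole participant.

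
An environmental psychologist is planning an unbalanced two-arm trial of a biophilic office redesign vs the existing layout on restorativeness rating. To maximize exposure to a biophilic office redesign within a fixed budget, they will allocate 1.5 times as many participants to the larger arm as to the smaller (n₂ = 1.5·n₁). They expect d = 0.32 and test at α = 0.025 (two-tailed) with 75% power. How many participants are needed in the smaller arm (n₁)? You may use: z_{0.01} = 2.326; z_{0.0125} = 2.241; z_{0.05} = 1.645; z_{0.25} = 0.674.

With allocation ratio k = n₂/n₁ = 1.5, Var(x̄₁−x̄₂) = σ²(1/n₁ + 1/(k·n₁)) = σ²·(k+1)/(k·n₁).
So n₁ = (1 + 1/k)·((z_{α/2} + z_β)/d)² = 1.667 × (2.915/0.32)².
n₁ = 1.667 × 82.98 = 138.3.
Round up: n₁ = 139, giving n₂ = ⌈1.5 × 139⌉ = ⌈208.5⌉ = 209.

n₁ = 139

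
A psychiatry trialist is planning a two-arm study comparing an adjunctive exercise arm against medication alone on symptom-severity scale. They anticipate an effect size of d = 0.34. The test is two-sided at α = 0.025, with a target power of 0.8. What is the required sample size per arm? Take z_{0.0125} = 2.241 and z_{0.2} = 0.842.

For two independent groups with equal n: n = 2·((z_{α/2} + z_β) / d)².
z_{α/2} + z_β = 2.241 + 0.842 = 3.083.
n = 2 × (3.083 / 0.34)² = 2 × 9.068² = 2 × 82.22 = 164.4.
Round up to the next whole participant.

n = 165 per group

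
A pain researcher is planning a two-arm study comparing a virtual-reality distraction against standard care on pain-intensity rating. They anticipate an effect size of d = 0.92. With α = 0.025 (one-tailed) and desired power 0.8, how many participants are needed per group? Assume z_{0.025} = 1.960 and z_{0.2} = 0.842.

For two independent groups with equal n: n = 2·((z_{α} + z_β) / d)².
z_{α} + z_β = 1.960 + 0.842 = 2.802.
n = 2 × (2.802 / 0.92)² = 2 × 3.046² = 2 × 9.28 = 18.6.
Round up to the next whole participant.

n = 19 per group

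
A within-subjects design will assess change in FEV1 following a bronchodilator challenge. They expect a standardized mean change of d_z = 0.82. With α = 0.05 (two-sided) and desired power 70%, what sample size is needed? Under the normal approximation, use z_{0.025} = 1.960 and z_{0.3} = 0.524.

For a paired (one-sample on differences) test: n = ((z_{α/2} + z_β) / d)².
z_{α/2} + z_β = 1.960 + 0.524 = 2.484.
n = (2.484 / 0.82)² = 3.029² = 9.18.
Round up.

n = 10 pairs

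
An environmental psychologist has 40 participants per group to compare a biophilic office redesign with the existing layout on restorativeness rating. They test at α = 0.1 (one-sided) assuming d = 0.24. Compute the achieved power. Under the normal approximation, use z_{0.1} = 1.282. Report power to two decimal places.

power ≈ 0.42

For two equal groups, power = Φ(d·√(n/2) − z_{α}).
d·√(n/2) = 0.24 × √(40/2) = 0.24 × 4.472 = 1.073.
z_β = 1.073 − 1.282 = -0.209.
Power = Φ(-0.209) = 0.417.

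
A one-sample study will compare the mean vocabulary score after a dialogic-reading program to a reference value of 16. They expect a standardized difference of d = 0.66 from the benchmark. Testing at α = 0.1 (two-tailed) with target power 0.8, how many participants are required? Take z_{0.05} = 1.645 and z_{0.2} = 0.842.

For a one-sample test: n = ((z_{α/2} + z_β) / d)².
z_{α/2} + z_β = 1.645 + 0.842 = 2.487.
n = (2.487 / 0.66)² = 3.768² = 14.20.
Round up.

n = 15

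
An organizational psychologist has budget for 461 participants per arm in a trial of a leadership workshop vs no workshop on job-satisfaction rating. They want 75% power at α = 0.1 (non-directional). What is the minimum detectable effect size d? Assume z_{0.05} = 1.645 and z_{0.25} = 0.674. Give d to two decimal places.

For two independent groups of n = 461 each: d_min = (z_{α/2} + z_β)·√(2/n).
z-sum = 1.645 + 0.674 = 2.319.
d_min = 2.319 × √(2/461) = 2.319 × 0.0659 = 0.153.

d_min ≈ 0.15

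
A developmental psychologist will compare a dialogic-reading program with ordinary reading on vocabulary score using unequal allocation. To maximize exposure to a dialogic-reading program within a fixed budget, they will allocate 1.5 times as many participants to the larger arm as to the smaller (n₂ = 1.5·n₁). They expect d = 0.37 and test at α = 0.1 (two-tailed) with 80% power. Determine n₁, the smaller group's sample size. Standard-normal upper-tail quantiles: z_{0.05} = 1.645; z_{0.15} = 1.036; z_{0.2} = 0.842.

n₁ = 76

With allocation ratio k = n₂/n₁ = 1.5, Var(x̄₁−x̄₂) = σ²(1/n₁ + 1/(k·n₁)) = σ²·(k+1)/(k·n₁).
So n₁ = (1 + 1/k)·((z_{α/2} + z_β)/d)² = 1.667 × (2.487/0.37)².
n₁ = 1.667 × 45.18 = 75.3.
Round up: n₁ = 76, giving n₂ = 1.5 × 76 = 114.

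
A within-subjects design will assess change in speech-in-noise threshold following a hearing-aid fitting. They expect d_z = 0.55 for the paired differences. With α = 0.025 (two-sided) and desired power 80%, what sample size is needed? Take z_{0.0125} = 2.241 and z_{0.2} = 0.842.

For a paired (one-sample on differences) test: n = ((z_{α/2} + z_β) / d)².
z_{α/2} + z_β = 2.241 + 0.842 = 3.083.
n = (3.083 / 0.55)² = 5.605² = 31.42.
Round up.

n = 32 pairs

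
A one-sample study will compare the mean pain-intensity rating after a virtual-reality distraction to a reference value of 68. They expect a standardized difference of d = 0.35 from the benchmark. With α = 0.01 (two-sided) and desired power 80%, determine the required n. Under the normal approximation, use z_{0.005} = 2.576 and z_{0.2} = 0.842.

For a one-sample test: n = ((z_{α/2} + z_β) / d)².
z_{α/2} + z_β = 2.576 + 0.842 = 3.418.
n = (3.418 / 0.35)² = 9.766² = 95.37.
Round up.

n = 96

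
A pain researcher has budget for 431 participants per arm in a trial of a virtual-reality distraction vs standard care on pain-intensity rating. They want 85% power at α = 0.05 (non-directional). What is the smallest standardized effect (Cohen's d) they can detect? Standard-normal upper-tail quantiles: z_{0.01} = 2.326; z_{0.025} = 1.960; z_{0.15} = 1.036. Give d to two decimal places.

For two independent groups of n = 431 each: d_min = (z_{α/2} + z_β)·√(2/n).
z-sum = 1.960 + 1.036 = 2.996.
d_min = 2.996 × √(2/431) = 2.996 × 0.0681 = 0.204.

d_min ≈ 0.20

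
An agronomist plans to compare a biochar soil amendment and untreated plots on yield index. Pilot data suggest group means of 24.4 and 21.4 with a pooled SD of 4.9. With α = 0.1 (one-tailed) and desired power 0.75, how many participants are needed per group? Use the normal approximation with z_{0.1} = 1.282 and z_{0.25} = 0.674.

n = 21 per group

Cohen's d = |M₁ − M₂| / SD_pooled = |24.4 − 21.4| / 4.9 = 3.0 / 4.9 = 0.612.
For two independent groups with equal n: n = 2·((z_{α} + z_β) / d)².
z_{α} + z_β = 1.282 + 0.674 = 1.956.
n = 2 × (1.956 / 0.612)² = 2 × 3.196² = 2 × 10.21 = 20.4.
Round up to the next whole participant.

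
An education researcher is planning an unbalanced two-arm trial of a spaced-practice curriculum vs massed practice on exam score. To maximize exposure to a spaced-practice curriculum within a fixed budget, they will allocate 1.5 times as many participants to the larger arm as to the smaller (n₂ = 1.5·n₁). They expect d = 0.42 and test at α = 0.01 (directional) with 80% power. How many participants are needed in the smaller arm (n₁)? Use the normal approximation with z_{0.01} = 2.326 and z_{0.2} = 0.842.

With allocation ratio k = n₂/n₁ = 1.5, Var(x̄₁−x̄₂) = σ²(1/n₁ + 1/(k·n₁)) = σ²·(k+1)/(k·n₁).
So n₁ = (1 + 1/k)·((z_{α} + z_β)/d)² = 1.667 × (3.168/0.42)².
n₁ = 1.667 × 56.89 = 94.8.
Round up: n₁ = 95, giving n₂ = ⌈1.5 × 95⌉ = ⌈142.5⌉ = 143.

n₁ = 95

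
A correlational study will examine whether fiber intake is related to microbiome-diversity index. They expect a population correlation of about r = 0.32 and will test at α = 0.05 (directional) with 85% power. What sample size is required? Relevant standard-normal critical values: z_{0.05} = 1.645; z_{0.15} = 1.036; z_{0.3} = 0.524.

n = 69

Fisher's z: C = ½·ln((1+r)/(1−r)) = ½·ln(1.9412) = 0.3316.
n = ((z_{α} + z_β)/C)² + 3.
(1.645 + 1.036) / 0.3316 = 2.681 / 0.3316 = 8.085.
n = 8.085² + 3 = 65.37 + 3 = 68.4.
Round up.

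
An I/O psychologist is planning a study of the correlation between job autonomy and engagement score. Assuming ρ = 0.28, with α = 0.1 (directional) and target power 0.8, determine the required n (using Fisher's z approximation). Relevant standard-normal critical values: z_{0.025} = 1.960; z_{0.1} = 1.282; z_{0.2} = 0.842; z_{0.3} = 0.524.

Fisher's z: C = ½·ln((1+r)/(1−r)) = ½·ln(1.7778) = 0.2877.
n = ((z_{α} + z_β)/C)² + 3.
(1.282 + 0.842) / 0.2877 = 2.124 / 0.2877 = 7.383.
n = 7.383² + 3 = 54.50 + 3 = 57.5.
Round up.

n = 58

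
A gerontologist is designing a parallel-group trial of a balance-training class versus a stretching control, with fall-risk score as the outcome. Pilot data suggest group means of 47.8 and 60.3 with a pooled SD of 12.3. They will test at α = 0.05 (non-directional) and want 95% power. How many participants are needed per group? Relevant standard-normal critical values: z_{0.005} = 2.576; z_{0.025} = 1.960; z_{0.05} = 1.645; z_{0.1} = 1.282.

n = 26 per group

Cohen's d = |M₁ − M₂| / SD_pooled = |47.8 − 60.3| / 12.3 = 12.5 / 12.3 = 1.016.
For two independent groups with equal n: n = 2·((z_{α/2} + z_β) / d)².
z_{α/2} + z_β = 1.960 + 1.645 = 3.605.
n = 2 × (3.605 / 1.016)² = 2 × 3.548² = 2 × 12.59 = 25.2.
Round up to the next whole participant.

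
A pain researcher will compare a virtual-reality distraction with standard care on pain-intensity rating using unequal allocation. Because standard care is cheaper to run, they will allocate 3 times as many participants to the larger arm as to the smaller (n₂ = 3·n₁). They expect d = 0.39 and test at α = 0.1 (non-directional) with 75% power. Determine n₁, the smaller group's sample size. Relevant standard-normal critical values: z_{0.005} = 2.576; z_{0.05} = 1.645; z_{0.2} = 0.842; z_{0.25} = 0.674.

n₁ = 48

With allocation ratio k = n₂/n₁ = 3, Var(x̄₁−x̄₂) = σ²(1/n₁ + 1/(k·n₁)) = σ²·(k+1)/(k·n₁).
So n₁ = (1 + 1/k)·((z_{α/2} + z_β)/d)² = 1.333 × (2.319/0.39)².
n₁ = 1.333 × 35.36 = 47.1.
Round up: n₁ = 48, giving n₂ = 3 × 48 = 144.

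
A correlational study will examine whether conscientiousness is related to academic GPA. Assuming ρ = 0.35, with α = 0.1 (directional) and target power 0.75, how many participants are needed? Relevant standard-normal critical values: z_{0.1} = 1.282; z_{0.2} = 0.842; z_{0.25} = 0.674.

Fisher's z: C = ½·ln((1+r)/(1−r)) = ½·ln(2.0769) = 0.3654.
n = ((z_{α} + z_β)/C)² + 3.
(1.282 + 0.674) / 0.3654 = 1.956 / 0.3654 = 5.353.
n = 5.353² + 3 = 28.66 + 3 = 31.7.
Round up.

n = 32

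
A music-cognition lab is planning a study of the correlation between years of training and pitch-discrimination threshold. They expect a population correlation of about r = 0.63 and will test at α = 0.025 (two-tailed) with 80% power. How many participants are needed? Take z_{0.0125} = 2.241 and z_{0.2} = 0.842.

n = 21

Fisher's z: C = ½·ln((1+r)/(1−r)) = ½·ln(4.4054) = 0.7414.
n = ((z_{α/2} + z_β)/C)² + 3.
(2.241 + 0.842) / 0.7414 = 3.083 / 0.7414 = 4.158.
n = 4.158² + 3 = 17.29 + 3 = 20.3.
Round up.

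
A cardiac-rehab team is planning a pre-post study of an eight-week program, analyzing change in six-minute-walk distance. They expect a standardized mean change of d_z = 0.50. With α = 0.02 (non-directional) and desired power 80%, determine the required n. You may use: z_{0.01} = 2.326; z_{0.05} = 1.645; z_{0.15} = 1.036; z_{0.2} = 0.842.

For a paired (one-sample on differences) test: n = ((z_{α/2} + z_β) / d)².
z_{α/2} + z_β = 2.326 + 0.842 = 3.168.
n = (3.168 / 0.50)² = 6.336² = 40.14.
Round up.

n = 41 pairs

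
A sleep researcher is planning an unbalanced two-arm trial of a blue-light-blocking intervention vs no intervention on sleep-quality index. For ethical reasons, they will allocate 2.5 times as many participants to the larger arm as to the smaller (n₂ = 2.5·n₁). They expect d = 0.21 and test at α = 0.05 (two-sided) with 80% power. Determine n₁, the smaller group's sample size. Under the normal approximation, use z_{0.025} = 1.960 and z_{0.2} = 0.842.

n₁ = 250

With allocation ratio k = n₂/n₁ = 2.5, Var(x̄₁−x̄₂) = σ²(1/n₁ + 1/(k·n₁)) = σ²·(k+1)/(k·n₁).
So n₁ = (1 + 1/k)·((z_{α/2} + z_β)/d)² = 1.400 × (2.802/0.21)².
n₁ = 1.400 × 178.03 = 249.2.
Round up: n₁ = 250, giving n₂ = 2.5 × 250 = 625.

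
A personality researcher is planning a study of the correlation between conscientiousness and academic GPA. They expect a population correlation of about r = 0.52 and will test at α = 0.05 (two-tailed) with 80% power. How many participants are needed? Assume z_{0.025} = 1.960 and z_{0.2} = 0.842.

Fisher's z: C = ½·ln((1+r)/(1−r)) = ½·ln(3.1667) = 0.5763.
n = ((z_{α/2} + z_β)/C)² + 3.
(1.960 + 0.842) / 0.5763 = 2.802 / 0.5763 = 4.862.
n = 4.862² + 3 = 23.64 + 3 = 26.6.
Round up.

n = 27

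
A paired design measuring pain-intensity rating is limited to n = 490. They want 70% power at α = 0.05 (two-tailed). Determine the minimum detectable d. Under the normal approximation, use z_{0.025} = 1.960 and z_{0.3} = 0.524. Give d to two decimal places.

d_min ≈ 0.11

For a single sample (or paired design) of n = 490: d_min = (z_{α/2} + z_β)/√n.
z-sum = 1.960 + 0.524 = 2.484.
d_min = 2.484 / √490 = 2.484 / 22.136 = 0.112.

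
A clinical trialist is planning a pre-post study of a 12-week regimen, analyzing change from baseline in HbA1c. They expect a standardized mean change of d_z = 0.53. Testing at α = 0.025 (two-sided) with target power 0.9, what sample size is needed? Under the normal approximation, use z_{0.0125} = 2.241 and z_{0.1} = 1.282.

n = 45 pairs

For a paired (one-sample on differences) test: n = ((z_{α/2} + z_β) / d)².
z_{α/2} + z_β = 2.241 + 1.282 = 3.523.
n = (3.523 / 0.53)² = 6.647² = 44.18.
Round up.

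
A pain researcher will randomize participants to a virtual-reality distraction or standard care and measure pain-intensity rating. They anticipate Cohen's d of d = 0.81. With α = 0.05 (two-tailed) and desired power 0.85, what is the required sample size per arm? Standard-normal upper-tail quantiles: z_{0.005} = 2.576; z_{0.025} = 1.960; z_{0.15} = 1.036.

For two independent groups with equal n: n = 2·((z_{α/2} + z_β) / d)².
z_{α/2} + z_β = 1.960 + 1.036 = 2.996.
n = 2 × (2.996 / 0.81)² = 2 × 3.699² = 2 × 13.68 = 27.4.
Round up to the next whole participant.

n = 28 per group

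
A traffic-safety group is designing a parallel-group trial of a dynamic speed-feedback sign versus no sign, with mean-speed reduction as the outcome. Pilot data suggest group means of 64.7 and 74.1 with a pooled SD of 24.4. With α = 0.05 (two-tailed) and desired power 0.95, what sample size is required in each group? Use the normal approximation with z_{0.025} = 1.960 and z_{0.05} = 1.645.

n = 176 per group

Cohen's d = |M₁ − M₂| / SD_pooled = |64.7 − 74.1| / 24.4 = 9.4 / 24.4 = 0.385.
For two independent groups with equal n: n = 2·((z_{α/2} + z_β) / d)².
z_{α/2} + z_β = 1.960 + 1.645 = 3.605.
n = 2 × (3.605 / 0.385)² = 2 × 9.364² = 2 × 87.68 = 175.4.
Round up to the next whole participant.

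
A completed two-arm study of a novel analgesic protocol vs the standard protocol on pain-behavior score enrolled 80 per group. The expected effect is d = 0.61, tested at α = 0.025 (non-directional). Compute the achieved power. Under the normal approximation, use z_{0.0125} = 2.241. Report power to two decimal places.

power ≈ 0.95

For two equal groups, power = Φ(d·√(n/2) − z_{α/2}).
d·√(n/2) = 0.61 × √(80/2) = 0.61 × 6.325 = 3.858.
z_β = 3.858 − 2.241 = 1.617.
Power = Φ(1.617) = 0.947.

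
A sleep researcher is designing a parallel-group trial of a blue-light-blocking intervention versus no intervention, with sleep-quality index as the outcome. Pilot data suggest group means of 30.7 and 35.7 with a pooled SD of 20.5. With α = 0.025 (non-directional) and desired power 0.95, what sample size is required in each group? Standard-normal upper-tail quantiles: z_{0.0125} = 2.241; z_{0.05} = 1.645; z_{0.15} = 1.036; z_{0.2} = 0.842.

n = 508 per group

Cohen's d = |M₁ − M₂| / SD_pooled = |30.7 − 35.7| / 20.5 = 5.0 / 20.5 = 0.244.
For two independent groups with equal n: n = 2·((z_{α/2} + z_β) / d)².
z_{α/2} + z_β = 2.241 + 1.645 = 3.886.
n = 2 × (3.886 / 0.244)² = 2 × 15.926² = 2 × 253.64 = 507.3.
Round up to the next whole participant.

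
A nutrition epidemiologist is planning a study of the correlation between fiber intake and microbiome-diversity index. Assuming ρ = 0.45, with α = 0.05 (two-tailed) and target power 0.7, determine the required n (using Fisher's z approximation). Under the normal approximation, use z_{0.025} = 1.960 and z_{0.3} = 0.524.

n = 30

Fisher's z: C = ½·ln((1+r)/(1−r)) = ½·ln(2.6364) = 0.4847.
n = ((z_{α/2} + z_β)/C)² + 3.
(1.960 + 0.524) / 0.4847 = 2.484 / 0.4847 = 5.125.
n = 5.125² + 3 = 26.26 + 3 = 29.3.
Round up.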